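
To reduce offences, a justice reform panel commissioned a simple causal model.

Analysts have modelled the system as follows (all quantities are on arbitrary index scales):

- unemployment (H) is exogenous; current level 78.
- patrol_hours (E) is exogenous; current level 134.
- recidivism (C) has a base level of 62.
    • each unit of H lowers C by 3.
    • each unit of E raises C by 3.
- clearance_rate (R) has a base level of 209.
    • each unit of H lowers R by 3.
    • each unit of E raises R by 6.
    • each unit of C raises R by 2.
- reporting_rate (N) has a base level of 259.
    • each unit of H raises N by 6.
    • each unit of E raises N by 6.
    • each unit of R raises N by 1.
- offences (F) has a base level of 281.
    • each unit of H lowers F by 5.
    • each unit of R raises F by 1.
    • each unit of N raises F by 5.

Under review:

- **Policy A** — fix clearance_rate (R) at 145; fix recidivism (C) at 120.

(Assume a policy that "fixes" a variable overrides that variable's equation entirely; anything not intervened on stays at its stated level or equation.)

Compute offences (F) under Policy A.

8416

Policy A (R := 145, C := 120):
  H = 78
  E = 134
  C = 120
  R = 145
  N = 259 + 6·78 + 6·134 + 145 = 1676
  F = 281 − 5·78 + 145 + 5·1676 = 8416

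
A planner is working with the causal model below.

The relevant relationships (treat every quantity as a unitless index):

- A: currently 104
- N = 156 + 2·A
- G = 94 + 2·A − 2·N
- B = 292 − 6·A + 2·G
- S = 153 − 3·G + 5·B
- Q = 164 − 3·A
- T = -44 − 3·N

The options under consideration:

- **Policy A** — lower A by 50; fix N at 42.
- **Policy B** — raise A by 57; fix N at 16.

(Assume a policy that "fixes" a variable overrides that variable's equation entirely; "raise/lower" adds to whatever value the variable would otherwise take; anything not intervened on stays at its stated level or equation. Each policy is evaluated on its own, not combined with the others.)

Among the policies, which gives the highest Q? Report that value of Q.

2

Policy A (A − 50, N := 42):
  A = 104 − 50 = 54
  Q = 164 − 3·54 = 2
Policy B (A + 57, N := 16):
  A = 104 + 57 = 161
  Q = 164 − 3·161 = -319
Comparing — Policy A: Q=2, Policy B: Q=-319. Highest is 2 (Policy A).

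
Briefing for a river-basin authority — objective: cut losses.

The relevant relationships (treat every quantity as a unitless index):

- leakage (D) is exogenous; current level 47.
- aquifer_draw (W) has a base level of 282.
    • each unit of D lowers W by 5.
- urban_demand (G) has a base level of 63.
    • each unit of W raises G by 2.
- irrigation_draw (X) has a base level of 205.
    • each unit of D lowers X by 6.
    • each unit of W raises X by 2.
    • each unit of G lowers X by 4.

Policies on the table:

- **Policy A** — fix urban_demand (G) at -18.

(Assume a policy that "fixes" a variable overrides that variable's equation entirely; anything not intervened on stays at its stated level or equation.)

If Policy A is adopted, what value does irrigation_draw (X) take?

Policy A (G := -18):
  D = 47
  W = 282 − 5·47 = 47
  G = -18
  X = 205 − 6·47 + 2·47 − 4·(-18) = 89

89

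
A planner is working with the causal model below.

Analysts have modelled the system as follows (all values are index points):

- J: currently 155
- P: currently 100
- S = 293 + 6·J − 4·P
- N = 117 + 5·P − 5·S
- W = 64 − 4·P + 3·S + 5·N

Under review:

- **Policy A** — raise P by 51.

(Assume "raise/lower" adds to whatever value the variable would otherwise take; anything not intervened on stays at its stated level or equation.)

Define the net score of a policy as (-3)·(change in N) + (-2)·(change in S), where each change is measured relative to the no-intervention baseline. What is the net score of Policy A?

Baseline:
  J = 155
  P = 100
  S = 293 + 6·155 − 4·100 = 823
  N = 117 + 5·100 − 5·823 = -3498
Policy A (P + 51):
  J = 155
  P = 100 + 51 = 151
  S = 293 + 6·155 − 4·151 = 619
  N = 117 + 5·151 − 5·619 = -2223
ΔN = -2223 − (-3498) = 1275; ΔS = 619 − 823 = -204
Score = (-3)·1275 + (-2)·(-204) = -3417

-3417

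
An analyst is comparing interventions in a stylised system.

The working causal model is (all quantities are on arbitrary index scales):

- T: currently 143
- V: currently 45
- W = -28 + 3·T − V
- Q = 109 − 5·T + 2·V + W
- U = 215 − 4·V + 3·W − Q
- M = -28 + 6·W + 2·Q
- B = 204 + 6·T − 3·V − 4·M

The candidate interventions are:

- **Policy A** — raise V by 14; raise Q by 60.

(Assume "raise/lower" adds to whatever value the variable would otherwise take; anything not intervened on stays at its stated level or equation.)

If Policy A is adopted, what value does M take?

Policy A (V + 14, Q + 60):
  T = 143
  V = 45 + 14 = 59
  W = -28 + 3·143 − 59 = 342
  Q = 109 − 5·143 + 2·59 + 342 (+60 from intervention) = -86
  M = -28 + 6·342 + 2·(-86) = 1852

1852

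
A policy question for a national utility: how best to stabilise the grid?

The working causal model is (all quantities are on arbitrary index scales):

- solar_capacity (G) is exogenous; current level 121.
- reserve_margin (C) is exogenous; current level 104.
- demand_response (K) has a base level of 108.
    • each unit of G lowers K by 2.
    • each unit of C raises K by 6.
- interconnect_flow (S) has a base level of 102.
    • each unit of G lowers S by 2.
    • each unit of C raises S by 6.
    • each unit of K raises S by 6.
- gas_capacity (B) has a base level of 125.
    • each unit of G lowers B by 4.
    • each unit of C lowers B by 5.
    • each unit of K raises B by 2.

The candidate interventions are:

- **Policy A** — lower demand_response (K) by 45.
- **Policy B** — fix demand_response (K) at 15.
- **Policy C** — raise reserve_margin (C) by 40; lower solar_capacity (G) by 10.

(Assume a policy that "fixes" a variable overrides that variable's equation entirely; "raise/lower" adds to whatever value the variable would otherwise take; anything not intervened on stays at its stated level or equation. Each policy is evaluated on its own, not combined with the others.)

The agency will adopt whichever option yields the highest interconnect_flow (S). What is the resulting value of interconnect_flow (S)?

5244

Policy A (K − 45):
  G = 121
  C = 104
  K = 108 − 2·121 + 6·104 (−45 from intervention) = 445
  S = 102 − 2·121 + 6·104 + 6·445 = 3154
Policy B (K := 15):
  G = 121
  C = 104
  K = 15
  S = 102 − 2·121 + 6·104 + 6·15 = 574
Policy C (C + 40, G − 10):
  G = 121 − 10 = 111
  C = 104 + 40 = 144
  K = 108 − 2·111 + 6·144 = 750
  S = 102 − 2·111 + 6·144 + 6·750 = 5244
Comparing — Policy A: S=3154, Policy B: S=574, Policy C: S=5244. Highest is 5244 (Policy C).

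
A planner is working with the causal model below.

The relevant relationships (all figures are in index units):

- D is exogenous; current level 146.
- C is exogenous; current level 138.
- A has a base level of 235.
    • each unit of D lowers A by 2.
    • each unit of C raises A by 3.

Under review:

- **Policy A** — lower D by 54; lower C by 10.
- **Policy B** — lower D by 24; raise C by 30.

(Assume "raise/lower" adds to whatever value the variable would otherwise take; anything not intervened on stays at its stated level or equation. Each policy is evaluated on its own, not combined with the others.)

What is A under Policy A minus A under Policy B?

-60

Policy A (D − 54, C − 10):
  D = 146 − 54 = 92
  C = 138 − 10 = 128
  A = 235 − 2·92 + 3·128 = 435
Policy B (D − 24, C + 30):
  D = 146 − 24 = 122
  C = 138 + 30 = 168
  A = 235 − 2·122 + 3·168 = 495
A: 435 − 495 = -60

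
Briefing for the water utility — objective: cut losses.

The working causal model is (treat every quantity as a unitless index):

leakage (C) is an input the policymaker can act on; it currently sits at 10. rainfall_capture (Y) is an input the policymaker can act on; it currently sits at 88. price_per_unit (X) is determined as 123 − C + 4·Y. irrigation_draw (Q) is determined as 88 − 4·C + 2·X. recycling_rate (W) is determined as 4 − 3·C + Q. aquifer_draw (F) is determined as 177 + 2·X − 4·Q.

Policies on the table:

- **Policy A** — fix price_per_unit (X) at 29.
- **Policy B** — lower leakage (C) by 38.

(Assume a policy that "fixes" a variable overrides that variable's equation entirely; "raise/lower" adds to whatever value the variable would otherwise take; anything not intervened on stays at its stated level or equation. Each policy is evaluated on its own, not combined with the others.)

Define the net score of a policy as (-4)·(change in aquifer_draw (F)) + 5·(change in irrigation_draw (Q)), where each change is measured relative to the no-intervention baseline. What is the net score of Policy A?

-14824

Baseline:
  C = 10
  Y = 88
  X = 123 − 10 + 4·88 = 465
  Q = 88 − 4·10 + 2·465 = 978
  F = 177 + 2·465 − 4·978 = -2805
Policy A (X := 29):
  C = 10
  Y = 88
  X = 29
  Q = 88 − 4·10 + 2·29 = 106
  F = 177 + 2·29 − 4·106 = -189
ΔF = -189 − (-2805) = 2616; ΔQ = 106 − 978 = -872
Score = (-4)·2616 + 5·(-872) = -14824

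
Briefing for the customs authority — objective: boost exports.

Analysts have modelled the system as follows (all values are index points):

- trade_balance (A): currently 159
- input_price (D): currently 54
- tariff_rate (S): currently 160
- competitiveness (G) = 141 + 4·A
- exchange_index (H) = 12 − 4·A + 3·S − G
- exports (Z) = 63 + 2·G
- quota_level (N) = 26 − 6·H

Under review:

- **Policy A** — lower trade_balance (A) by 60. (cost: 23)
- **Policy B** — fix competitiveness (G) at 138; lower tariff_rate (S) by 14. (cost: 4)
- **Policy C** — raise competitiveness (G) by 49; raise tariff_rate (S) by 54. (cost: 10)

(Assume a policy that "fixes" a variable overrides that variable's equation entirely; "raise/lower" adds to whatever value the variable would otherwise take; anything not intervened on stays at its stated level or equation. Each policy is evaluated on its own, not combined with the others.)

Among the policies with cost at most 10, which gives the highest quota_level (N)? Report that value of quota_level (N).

4874

Policy B (G := 138, S − 14):
  A = 159
  S = 160 − 14 = 146
  G = 138
  H = 12 − 4·159 + 3·146 − 138 = -324
  N = 26 − 6·(-324) = 1970
Policy C (G + 49, S + 54):
  A = 159
  S = 160 + 54 = 214
  G = 141 + 4·159 (+49 from intervention) = 826
  H = 12 − 4·159 + 3·214 − 826 = -808
  N = 26 − 6·(-808) = 4874
Comparing — Policy B: N=1970, Policy C: N=4874. Highest is 4874 (Policy C).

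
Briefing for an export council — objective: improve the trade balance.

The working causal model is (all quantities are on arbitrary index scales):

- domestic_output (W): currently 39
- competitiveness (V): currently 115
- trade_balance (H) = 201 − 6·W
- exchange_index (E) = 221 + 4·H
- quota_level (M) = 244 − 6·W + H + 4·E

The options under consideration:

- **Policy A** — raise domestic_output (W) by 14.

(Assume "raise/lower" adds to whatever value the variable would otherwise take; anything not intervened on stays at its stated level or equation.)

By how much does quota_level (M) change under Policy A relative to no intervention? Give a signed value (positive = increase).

Baseline:
  W = 39
  H = 201 − 6·39 = -33
  E = 221 + 4·(-33) = 89
  M = 244 − 6·39 + (-33) + 4·89 = 333
Policy A (W + 14):
  W = 39 + 14 = 53
  H = 201 − 6·53 = -117
  E = 221 + 4·(-117) = -247
  M = 244 − 6·53 + (-117) + 4·(-247) = -1179
Change in M: -1179 − 333 = -1512

-1512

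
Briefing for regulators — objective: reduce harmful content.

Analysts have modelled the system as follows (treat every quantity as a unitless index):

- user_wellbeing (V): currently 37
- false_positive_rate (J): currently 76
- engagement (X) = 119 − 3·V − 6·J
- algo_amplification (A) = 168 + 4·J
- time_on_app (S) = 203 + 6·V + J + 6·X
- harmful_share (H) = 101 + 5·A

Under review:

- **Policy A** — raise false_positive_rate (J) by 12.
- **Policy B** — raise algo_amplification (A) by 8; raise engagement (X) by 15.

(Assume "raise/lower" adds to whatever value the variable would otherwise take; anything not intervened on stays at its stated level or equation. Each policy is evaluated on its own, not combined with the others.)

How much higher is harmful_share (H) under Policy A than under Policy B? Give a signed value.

200

Policy A (J + 12):
  J = 76 + 12 = 88
  A = 168 + 4·88 = 520
  H = 101 + 5·520 = 2701
Policy B (A + 8, X + 15):
  J = 76
  A = 168 + 4·76 (+8 from intervention) = 480
  H = 101 + 5·480 = 2501
H: 2701 − 2501 = 200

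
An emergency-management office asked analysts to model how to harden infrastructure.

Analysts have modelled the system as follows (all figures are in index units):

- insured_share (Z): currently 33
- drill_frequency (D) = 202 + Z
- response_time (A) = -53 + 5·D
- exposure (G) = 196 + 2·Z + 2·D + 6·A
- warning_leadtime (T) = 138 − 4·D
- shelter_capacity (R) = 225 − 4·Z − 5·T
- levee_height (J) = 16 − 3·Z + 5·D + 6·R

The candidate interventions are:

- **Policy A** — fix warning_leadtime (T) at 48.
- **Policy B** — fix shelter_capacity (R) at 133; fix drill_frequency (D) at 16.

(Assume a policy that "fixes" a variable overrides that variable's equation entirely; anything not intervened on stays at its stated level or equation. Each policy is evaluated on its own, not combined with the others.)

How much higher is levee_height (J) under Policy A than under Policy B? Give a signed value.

Policy A (T := 48):
  Z = 33
  D = 202 + 33 = 235
  T = 48
  R = 225 − 4·33 − 5·48 = -147
  J = 16 − 3·33 + 5·235 + 6·(-147) = 210
Policy B (R := 133, D := 16):
  Z = 33
  D = 16
  T = 138 − 4·16 = 74
  R = 133
  J = 16 − 3·33 + 5·16 + 6·133 = 795
J: 210 − 795 = -585

-585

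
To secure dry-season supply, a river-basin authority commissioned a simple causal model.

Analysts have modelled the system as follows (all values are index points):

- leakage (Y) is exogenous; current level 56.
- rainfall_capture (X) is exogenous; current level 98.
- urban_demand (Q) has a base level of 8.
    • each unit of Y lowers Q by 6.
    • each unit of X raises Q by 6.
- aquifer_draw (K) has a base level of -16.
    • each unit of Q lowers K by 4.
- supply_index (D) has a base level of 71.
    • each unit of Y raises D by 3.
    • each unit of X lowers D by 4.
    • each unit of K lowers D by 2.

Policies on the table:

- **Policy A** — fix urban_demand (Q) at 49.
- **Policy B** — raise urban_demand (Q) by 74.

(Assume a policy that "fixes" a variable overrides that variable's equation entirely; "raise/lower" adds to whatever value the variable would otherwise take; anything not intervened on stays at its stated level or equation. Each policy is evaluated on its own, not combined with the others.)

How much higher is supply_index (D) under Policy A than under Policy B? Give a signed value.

-2280

Policy A (Q := 49):
  Y = 56
  X = 98
  Q = 49
  K = -16 − 4·49 = -212
  D = 71 + 3·56 − 4·98 − 2·(-212) = 271
Policy B (Q + 74):
  Y = 56
  X = 98
  Q = 8 − 6·56 + 6·98 (+74 from intervention) = 334
  K = -16 − 4·334 = -1352
  D = 71 + 3·56 − 4·98 − 2·(-1352) = 2551
D: 271 − 2551 = -2280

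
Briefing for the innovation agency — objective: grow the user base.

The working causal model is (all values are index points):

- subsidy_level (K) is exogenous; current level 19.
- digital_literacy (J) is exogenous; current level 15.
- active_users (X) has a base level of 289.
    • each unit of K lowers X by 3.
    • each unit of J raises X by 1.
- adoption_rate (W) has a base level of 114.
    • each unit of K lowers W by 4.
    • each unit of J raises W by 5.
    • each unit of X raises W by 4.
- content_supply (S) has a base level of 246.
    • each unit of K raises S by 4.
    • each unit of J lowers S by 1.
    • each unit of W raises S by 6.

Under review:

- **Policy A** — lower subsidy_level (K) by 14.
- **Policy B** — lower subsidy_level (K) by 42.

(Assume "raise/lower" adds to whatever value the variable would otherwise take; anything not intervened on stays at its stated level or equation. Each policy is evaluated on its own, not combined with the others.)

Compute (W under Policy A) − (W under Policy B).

Policy A (K − 14):
  K = 19 − 14 = 5
  J = 15
  X = 289 − 3·5 + 15 = 289
  W = 114 − 4·5 + 5·15 + 4·289 = 1325
Policy B (K − 42):
  K = 19 − 42 = -23
  J = 15
  X = 289 − 3·(-23) + 15 = 373
  W = 114 − 4·(-23) + 5·15 + 4·373 = 1773
W: 1325 − 1773 = -448

-448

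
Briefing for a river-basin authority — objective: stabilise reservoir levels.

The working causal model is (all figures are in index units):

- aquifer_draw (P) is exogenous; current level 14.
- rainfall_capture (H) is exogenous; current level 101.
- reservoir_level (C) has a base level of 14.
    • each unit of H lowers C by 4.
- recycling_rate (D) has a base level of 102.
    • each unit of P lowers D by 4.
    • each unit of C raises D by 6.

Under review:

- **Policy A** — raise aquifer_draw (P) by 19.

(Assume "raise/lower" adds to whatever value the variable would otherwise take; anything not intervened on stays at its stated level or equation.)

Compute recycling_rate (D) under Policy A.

-2370

Policy A (P + 19):
  P = 14 + 19 = 33
  H = 101
  C = 14 − 4·101 = -390
  D = 102 − 4·33 + 6·(-390) = -2370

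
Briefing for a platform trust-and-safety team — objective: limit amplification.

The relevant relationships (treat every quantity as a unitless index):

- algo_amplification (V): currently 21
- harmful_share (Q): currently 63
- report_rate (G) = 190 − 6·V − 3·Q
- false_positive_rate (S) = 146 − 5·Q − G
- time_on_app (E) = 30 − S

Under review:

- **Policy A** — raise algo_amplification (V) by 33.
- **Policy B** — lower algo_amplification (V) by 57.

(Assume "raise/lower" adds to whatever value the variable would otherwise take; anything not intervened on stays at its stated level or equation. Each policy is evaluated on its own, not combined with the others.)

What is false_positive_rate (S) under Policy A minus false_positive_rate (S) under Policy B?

540

Policy A (V + 33):
  V = 21 + 33 = 54
  Q = 63
  G = 190 − 6·54 − 3·63 = -323
  S = 146 − 5·63 − (-323) = 154
Policy B (V − 57):
  V = 21 − 57 = -36
  Q = 63
  G = 190 − 6·(-36) − 3·63 = 217
  S = 146 − 5·63 − 217 = -386
S: 154 − (-386) = 540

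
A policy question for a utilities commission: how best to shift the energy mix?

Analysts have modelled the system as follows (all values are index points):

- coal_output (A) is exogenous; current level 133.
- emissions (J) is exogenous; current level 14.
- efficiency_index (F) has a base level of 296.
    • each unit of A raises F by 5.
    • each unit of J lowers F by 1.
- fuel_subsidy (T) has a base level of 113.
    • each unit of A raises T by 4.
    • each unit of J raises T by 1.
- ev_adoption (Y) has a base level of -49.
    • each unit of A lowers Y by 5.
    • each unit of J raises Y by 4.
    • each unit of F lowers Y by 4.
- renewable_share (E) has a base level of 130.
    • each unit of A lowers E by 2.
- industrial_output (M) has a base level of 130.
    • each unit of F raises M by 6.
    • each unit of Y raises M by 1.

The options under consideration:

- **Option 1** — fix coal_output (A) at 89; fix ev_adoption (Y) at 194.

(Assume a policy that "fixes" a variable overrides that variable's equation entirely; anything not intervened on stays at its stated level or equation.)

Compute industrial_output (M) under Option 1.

Option 1 (A := 89, Y := 194):
  A = 89
  J = 14
  F = 296 + 5·89 − 14 = 727
  Y = 194
  M = 130 + 6·727 + 194 = 4686

4686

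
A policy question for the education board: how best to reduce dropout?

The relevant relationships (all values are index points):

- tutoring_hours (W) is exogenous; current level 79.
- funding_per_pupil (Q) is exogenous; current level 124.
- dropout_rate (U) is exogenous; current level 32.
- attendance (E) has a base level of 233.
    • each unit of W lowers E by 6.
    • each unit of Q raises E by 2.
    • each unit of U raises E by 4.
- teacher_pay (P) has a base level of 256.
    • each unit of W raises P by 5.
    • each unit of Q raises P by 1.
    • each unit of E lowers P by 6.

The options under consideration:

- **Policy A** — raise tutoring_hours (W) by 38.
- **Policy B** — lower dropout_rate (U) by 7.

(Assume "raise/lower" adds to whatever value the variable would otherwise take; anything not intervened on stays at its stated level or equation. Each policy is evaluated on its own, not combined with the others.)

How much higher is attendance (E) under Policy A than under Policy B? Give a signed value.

-200

Policy A (W + 38):
  W = 79 + 38 = 117
  Q = 124
  U = 32
  E = 233 − 6·117 + 2·124 + 4·32 = -93
Policy B (U − 7):
  W = 79
  Q = 124
  U = 32 − 7 = 25
  E = 233 − 6·79 + 2·124 + 4·25 = 107
E: -93 − 107 = -200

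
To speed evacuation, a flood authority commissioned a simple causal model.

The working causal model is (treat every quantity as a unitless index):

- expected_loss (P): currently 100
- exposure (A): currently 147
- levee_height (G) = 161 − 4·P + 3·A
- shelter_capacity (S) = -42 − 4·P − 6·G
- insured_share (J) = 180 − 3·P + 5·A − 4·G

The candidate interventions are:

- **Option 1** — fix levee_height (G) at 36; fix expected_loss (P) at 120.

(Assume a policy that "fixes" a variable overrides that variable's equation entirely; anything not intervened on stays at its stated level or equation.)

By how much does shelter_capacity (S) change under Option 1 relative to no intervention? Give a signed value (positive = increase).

Baseline:
  P = 100
  A = 147
  G = 161 − 4·100 + 3·147 = 202
  S = -42 − 4·100 − 6·202 = -1654
Option 1 (G := 36, P := 120):
  P = 120
  A = 147
  G = 36
  S = -42 − 4·120 − 6·36 = -738
Change in S: -738 − (-1654) = 916

916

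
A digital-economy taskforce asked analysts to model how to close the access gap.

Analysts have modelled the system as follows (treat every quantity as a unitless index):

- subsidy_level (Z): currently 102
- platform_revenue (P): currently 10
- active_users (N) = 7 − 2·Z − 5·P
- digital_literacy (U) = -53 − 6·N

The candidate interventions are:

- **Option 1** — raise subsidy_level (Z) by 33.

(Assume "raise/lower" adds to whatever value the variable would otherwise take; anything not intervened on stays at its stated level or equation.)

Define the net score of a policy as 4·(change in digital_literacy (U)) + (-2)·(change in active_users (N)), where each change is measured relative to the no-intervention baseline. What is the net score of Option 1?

1716

Baseline:
  Z = 102
  P = 10
  N = 7 − 2·102 − 5·10 = -247
  U = -53 − 6·(-247) = 1429
Option 1 (Z + 33):
  Z = 102 + 33 = 135
  P = 10
  N = 7 − 2·135 − 5·10 = -313
  U = -53 − 6·(-313) = 1825
ΔU = 1825 − 1429 = 396; ΔN = -313 − (-247) = -66
Score = 4·396 + (-2)·(-66) = 1716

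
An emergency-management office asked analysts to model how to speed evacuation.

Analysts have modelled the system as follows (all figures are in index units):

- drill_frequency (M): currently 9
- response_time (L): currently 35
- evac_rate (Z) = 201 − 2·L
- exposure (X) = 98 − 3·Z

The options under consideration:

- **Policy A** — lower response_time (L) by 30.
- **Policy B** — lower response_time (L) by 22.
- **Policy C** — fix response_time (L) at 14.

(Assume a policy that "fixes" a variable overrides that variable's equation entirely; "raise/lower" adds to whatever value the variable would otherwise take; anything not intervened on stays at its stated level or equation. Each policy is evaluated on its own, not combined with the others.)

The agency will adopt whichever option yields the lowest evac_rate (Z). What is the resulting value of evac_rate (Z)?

Policy A (L − 30):
  L = 35 − 30 = 5
  Z = 201 − 2·5 = 191
Policy B (L − 22):
  L = 35 − 22 = 13
  Z = 201 − 2·13 = 175
Policy C (L := 14):
  L = 14
  Z = 201 − 2·14 = 173
Comparing — Policy A: Z=191, Policy B: Z=175, Policy C: Z=173. Lowest is 173 (Policy C).

173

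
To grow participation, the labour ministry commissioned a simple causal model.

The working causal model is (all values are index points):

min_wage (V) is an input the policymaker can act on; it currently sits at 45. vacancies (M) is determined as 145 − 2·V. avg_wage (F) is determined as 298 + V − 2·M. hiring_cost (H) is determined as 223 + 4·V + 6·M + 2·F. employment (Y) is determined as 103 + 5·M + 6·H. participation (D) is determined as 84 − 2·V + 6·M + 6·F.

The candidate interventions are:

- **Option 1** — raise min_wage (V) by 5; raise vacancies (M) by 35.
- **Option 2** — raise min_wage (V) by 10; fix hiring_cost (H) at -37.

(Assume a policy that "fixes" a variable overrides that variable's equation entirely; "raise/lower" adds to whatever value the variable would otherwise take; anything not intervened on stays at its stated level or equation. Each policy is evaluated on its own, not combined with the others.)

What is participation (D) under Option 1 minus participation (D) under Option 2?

Option 1 (V + 5, M + 35):
  V = 45 + 5 = 50
  M = 145 − 2·50 (+35 from intervention) = 80
  F = 298 + 50 − 2·80 = 188
  D = 84 − 2·50 + 6·80 + 6·188 = 1592
Option 2 (V + 10, H := -37):
  V = 45 + 10 = 55
  M = 145 − 2·55 = 35
  F = 298 + 55 − 2·35 = 283
  D = 84 − 2·55 + 6·35 + 6·283 = 1882
D: 1592 − 1882 = -290

-290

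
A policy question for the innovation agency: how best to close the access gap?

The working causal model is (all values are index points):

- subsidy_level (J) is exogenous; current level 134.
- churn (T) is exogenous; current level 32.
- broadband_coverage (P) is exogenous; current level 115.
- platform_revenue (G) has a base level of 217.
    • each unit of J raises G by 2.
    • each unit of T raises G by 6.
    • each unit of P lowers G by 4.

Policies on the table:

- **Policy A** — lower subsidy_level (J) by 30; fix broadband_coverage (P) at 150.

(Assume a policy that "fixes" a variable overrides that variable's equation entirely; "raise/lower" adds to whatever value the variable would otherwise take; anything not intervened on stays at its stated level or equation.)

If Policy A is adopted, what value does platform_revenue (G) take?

Policy A (J − 30, P := 150):
  J = 134 − 30 = 104
  T = 32
  P = 150
  G = 217 + 2·104 + 6·32 − 4·150 = 17

17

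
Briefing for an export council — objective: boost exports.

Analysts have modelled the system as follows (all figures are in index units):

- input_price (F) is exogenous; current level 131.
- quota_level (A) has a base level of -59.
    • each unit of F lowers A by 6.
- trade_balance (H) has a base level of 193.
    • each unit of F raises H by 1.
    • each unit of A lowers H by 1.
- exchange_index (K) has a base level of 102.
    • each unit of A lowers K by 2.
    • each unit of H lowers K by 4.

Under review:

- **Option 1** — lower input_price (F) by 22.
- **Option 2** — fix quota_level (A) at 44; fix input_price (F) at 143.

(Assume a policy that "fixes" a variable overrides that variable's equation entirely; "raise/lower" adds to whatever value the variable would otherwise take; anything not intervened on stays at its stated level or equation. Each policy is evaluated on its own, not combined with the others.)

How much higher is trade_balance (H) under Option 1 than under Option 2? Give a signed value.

Option 1 (F − 22):
  F = 131 − 22 = 109
  A = -59 − 6·109 = -713
  H = 193 + 109 − (-713) = 1015
Option 2 (A := 44, F := 143):
  F = 143
  A = 44
  H = 193 + 143 − 44 = 292
H: 1015 − 292 = 723

723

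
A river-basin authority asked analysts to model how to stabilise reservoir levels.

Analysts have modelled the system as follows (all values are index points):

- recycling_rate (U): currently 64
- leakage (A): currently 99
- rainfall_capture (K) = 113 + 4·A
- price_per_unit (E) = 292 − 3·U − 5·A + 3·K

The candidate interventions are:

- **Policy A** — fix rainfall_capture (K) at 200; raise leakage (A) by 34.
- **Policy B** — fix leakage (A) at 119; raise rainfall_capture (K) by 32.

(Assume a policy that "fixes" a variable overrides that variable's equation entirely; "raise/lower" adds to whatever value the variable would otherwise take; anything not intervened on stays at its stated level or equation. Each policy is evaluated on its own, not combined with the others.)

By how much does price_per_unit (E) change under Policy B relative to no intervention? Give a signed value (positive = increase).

236

Baseline:
  U = 64
  A = 99
  K = 113 + 4·99 = 509
  E = 292 − 3·64 − 5·99 + 3·509 = 1132
Policy B (A := 119, K + 32):
  U = 64
  A = 119
  K = 113 + 4·119 (+32 from intervention) = 621
  E = 292 − 3·64 − 5·119 + 3·621 = 1368
Change in E: 1368 − 1132 = 236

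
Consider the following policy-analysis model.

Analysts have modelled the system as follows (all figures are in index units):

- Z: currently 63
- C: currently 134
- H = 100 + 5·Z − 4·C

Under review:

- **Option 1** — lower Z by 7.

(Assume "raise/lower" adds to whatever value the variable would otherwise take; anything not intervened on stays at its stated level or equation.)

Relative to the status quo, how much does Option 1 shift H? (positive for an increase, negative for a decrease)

-35

Baseline:
  Z = 63
  C = 134
  H = 100 + 5·63 − 4·134 = -121
Option 1 (Z − 7):
  Z = 63 − 7 = 56
  C = 134
  H = 100 + 5·56 − 4·134 = -156
Change in H: -156 − (-121) = -35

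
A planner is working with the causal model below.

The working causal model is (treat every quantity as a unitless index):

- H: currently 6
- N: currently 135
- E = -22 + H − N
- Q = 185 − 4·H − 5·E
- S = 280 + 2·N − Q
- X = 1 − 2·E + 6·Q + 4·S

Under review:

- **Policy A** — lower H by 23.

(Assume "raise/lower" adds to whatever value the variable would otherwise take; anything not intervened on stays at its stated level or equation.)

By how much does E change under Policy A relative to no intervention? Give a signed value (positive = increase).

-23

Baseline:
  H = 6
  N = 135
  E = -22 + 6 − 135 = -151
Policy A (H − 23):
  H = 6 − 23 = -17
  N = 135
  E = -22 + (-17) − 135 = -174
Change in E: -174 − (-151) = -23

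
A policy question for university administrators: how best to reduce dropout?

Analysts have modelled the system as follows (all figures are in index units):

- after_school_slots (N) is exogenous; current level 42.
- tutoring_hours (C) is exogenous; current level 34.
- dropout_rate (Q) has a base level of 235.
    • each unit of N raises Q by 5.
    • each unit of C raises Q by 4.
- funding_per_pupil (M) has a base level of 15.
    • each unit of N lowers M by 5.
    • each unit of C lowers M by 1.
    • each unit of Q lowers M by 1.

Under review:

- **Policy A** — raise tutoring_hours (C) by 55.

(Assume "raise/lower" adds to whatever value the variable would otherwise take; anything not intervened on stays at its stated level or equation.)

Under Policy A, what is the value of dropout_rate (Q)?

801

Policy A (C + 55):
  N = 42
  C = 34 + 55 = 89
  Q = 235 + 5·42 + 4·89 = 801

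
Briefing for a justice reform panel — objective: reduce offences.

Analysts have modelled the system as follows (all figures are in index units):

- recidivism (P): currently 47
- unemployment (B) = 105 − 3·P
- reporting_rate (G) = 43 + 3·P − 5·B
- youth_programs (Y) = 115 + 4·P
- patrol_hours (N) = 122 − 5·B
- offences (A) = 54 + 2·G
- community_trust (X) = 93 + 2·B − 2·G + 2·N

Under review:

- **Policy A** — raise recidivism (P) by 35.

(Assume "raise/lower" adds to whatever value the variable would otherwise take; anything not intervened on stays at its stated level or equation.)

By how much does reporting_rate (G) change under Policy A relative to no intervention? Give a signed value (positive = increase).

630

Baseline:
  P = 47
  B = 105 − 3·47 = -36
  G = 43 + 3·47 − 5·(-36) = 364
Policy A (P + 35):
  P = 47 + 35 = 82
  B = 105 − 3·82 = -141
  G = 43 + 3·82 − 5·(-141) = 994
Change in G: 994 − 364 = 630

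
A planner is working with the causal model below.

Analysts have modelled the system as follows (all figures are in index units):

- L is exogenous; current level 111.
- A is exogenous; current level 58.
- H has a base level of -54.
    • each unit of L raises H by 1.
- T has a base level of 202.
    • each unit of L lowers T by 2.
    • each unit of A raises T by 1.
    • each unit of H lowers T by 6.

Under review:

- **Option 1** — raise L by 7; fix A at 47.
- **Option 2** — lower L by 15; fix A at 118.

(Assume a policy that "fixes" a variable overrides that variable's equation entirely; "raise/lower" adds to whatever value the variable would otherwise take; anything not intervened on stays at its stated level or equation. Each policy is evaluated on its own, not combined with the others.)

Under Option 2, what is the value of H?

42

Option 2 (L − 15, A := 118):
  L = 111 − 15 = 96
  H = -54 + 96 = 42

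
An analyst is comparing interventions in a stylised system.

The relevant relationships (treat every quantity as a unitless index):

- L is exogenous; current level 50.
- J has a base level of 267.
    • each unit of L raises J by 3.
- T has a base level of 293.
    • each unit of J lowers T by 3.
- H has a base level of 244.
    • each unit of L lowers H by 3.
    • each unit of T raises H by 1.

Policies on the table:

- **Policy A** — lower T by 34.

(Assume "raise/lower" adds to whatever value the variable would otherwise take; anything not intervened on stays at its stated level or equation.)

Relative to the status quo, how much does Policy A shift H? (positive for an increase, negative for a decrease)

Baseline:
  L = 50
  J = 267 + 3·50 = 417
  T = 293 − 3·417 = -958
  H = 244 − 3·50 + (-958) = -864
Policy A (T − 34):
  L = 50
  J = 267 + 3·50 = 417
  T = 293 − 3·417 (−34 from intervention) = -992
  H = 244 − 3·50 + (-992) = -898
Change in H: -898 − (-864) = -34

-34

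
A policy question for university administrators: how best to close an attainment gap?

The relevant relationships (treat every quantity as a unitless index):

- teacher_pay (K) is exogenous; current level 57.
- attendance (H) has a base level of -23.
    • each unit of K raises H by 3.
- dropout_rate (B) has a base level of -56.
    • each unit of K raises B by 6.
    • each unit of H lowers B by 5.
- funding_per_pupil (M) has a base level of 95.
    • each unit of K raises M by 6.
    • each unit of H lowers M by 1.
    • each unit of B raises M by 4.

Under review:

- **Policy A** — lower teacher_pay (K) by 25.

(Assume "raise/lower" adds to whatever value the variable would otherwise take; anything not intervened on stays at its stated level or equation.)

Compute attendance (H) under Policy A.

73

Policy A (K − 25):
  K = 57 − 25 = 32
  H = -23 + 3·32 = 73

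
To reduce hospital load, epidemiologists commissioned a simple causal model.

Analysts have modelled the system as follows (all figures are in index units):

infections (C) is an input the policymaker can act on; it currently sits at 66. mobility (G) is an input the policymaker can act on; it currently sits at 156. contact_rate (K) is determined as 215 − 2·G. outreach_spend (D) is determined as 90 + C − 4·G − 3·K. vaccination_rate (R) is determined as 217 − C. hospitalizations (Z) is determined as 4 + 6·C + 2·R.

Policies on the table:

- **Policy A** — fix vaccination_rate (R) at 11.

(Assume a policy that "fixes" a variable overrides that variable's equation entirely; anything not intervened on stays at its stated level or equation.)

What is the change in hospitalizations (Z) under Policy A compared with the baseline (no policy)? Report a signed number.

-280

Baseline:
  C = 66
  R = 217 − 66 = 151
  Z = 4 + 6·66 + 2·151 = 702
Policy A (R := 11):
  C = 66
  R = 11
  Z = 4 + 6·66 + 2·11 = 422
Change in Z: 422 − 702 = -280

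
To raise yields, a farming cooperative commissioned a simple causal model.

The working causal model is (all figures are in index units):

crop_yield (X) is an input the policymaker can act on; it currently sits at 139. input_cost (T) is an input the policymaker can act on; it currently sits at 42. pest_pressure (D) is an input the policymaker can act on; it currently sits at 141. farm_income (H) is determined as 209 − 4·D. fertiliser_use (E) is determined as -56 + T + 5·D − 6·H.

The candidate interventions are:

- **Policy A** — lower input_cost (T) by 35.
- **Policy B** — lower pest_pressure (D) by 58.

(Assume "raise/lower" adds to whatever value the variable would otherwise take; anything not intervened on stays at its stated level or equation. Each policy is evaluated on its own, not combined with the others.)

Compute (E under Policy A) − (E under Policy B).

Policy A (T − 35):
  T = 42 − 35 = 7
  D = 141
  H = 209 − 4·141 = -355
  E = -56 + 7 + 5·141 − 6·(-355) = 2786
Policy B (D − 58):
  T = 42
  D = 141 − 58 = 83
  H = 209 − 4·83 = -123
  E = -56 + 42 + 5·83 − 6·(-123) = 1139
E: 2786 − 1139 = 1647

1647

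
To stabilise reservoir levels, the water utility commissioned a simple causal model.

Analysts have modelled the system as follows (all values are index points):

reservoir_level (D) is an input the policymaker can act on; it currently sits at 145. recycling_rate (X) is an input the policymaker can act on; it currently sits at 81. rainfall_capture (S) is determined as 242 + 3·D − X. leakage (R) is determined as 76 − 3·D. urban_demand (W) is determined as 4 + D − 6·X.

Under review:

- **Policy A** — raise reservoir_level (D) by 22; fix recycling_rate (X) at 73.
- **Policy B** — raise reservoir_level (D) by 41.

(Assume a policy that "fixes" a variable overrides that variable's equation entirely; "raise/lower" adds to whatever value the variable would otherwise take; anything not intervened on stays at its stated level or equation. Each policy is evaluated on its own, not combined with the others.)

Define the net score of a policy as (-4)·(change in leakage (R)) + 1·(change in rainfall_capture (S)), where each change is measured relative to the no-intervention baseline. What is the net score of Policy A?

Baseline:
  D = 145
  X = 81
  S = 242 + 3·145 − 81 = 596
  R = 76 − 3·145 = -359
Policy A (D + 22, X := 73):
  D = 145 + 22 = 167
  X = 73
  S = 242 + 3·167 − 73 = 670
  R = 76 − 3·167 = -425
ΔR = -425 − (-359) = -66; ΔS = 670 − 596 = 74
Score = (-4)·(-66) + 1·74 = 338

338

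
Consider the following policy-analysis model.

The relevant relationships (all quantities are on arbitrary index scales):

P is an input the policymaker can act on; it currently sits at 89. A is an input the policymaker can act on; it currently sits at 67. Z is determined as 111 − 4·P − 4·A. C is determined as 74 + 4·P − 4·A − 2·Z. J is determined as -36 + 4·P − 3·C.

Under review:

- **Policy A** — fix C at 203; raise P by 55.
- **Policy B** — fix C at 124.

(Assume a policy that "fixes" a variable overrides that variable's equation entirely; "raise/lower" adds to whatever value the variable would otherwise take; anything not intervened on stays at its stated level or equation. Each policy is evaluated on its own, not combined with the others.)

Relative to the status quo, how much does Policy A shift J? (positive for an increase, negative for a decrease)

Baseline:
  P = 89
  A = 67
  Z = 111 − 4·89 − 4·67 = -513
  C = 74 + 4·89 − 4·67 − 2·(-513) = 1188
  J = -36 + 4·89 − 3·1188 = -3244
Policy A (C := 203, P + 55):
  P = 89 + 55 = 144
  A = 67
  Z = 111 − 4·144 − 4·67 = -733
  C = 203
  J = -36 + 4·144 − 3·203 = -69
Change in J: -69 − (-3244) = 3175

3175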